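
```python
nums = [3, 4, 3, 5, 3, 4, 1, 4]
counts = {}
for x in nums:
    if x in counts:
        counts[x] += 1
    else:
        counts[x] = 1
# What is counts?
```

Initial: counts = {}, nums = [3, 4, 3, 5, 3, 4, 1, 4]
See 3: counts = {3: 1}
See 4: counts = {3: 1, 4: 1}
See 3: counts = {3: 2, 4: 1}
See 5: counts = {3: 2, 4: 1, 5: 1}
See 3: counts = {3: 3, 4: 1, 5: 1}
See 4: counts = {3: 3, 4: 2, 5: 1}
See 1: counts = {3: 3, 4: 2, 5: 1, 1: 1}
See 4: counts = {3: 3, 4: 3, 5: 1, 1: 1}

{3: 3, 4: 3, 5: 1, 1: 1}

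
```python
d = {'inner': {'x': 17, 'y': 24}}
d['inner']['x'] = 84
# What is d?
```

After line 1: d = {'inner': {'x': 17, 'y': 24}}
After line 2 (inner x overwritten): d = {'inner': {'x': 84, 'y': 24}}

{'inner': {'x': 84, 'y': 24}}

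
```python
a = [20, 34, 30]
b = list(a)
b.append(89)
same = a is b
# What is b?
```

After line 1: a = [20, 34, 30]
After line 2 (b = list(a) is a shallow copy, new object): a = [20, 34, 30], b = [20, 34, 30]
After line 3 (append only mutates b): a = [20, 34, 30], b = [20, 34, 30, 89]
After line 4 (same = a is b; different objects -> False): same = False

[20, 34, 30, 89]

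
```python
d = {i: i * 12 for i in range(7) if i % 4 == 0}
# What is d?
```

{0: 0, 4: 48}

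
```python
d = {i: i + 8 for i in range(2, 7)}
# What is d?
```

{2: 10, 3: 11, 4: 12, 5: 13, 6: 14}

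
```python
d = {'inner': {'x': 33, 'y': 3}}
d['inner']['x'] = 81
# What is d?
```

After line 1: d = {'inner': {'x': 33, 'y': 3}}
After line 2 (inner x overwritten): d = {'inner': {'x': 81, 'y': 3}}

{'inner': {'x': 81, 'y': 3}}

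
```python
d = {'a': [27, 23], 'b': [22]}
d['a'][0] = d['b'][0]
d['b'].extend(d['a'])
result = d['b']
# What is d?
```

After line 1: d = {'a': [27, 23], 'b': [22]}
After line 2 (a[0] = b[0] = 22): d = {'a': [22, 23], 'b': [22]}
After line 3 (b.extend(a) appends [22, 23]): d = {'a': [22, 23], 'b': [22, 22, 23]}
After line 4: result = d['b'] = [22, 22, 23]

{'a': [22, 23], 'b': [22, 22, 23]}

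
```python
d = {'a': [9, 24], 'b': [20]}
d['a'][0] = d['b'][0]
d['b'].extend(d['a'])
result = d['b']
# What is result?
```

After line 1: d = {'a': [9, 24], 'b': [20]}
After line 2 (a[0] = b[0] = 20): d = {'a': [20, 24], 'b': [20]}
After line 3 (b.extend(a) appends [20, 24]): d = {'a': [20, 24], 'b': [20, 20, 24]}
After line 4: result = d['b'] = [20, 20, 24]

[20, 20, 24]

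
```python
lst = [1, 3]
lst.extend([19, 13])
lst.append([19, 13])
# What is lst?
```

After line 1: lst = [1, 3]
After line 2 (extend unpacks [19, 13]): lst = [1, 3, 19, 13]
After line 3 (append adds [19, 13] as single element): lst = [1, 3, 19, 13, [19, 13]]

[1, 3, 19, 13, [19, 13]]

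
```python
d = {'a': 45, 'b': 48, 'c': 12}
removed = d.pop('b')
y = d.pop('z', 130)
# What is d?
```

After line 1: d = {'a': 45, 'b': 48, 'c': 12}
After line 2 (pop 'b' returns 48): d = {'a': 45, 'c': 12}, removed = 48
After line 3 (pop 'z' missing, returns default 130): d = {'a': 45, 'c': 12}, y = 130

{'a': 45, 'c': 12}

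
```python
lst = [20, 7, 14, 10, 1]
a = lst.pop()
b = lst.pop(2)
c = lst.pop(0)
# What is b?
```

After line 1: lst = [20, 7, 14, 10, 1]
After line 2 (pop() -> a = 1): lst = [20, 7, 14, 10]
After line 3 (pop(2) -> b = 14): lst = [20, 7, 10]
After line 4 (pop(0) -> c = 20): lst = [7, 10]

14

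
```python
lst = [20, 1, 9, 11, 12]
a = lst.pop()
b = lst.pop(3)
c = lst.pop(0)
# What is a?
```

After line 1: lst = [20, 1, 9, 11, 12]
After line 2 (pop() -> a = 12): lst = [20, 1, 9, 11]
After line 3 (pop(3) -> b = 11): lst = [20, 1, 9]
After line 4 (pop(0) -> c = 20): lst = [1, 9]

12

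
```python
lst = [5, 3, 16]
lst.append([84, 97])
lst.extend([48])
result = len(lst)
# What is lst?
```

After line 1: lst = [5, 3, 16]
After line 2 (append adds [84, 97] as single element): lst = [5, 3, 16, [84, 97]]
After line 3 (extend unpacks [48], adds 48): lst = [5, 3, 16, [84, 97], 48]
After line 4: result = len(lst) = 5

[5, 3, 16, [84, 97], 48]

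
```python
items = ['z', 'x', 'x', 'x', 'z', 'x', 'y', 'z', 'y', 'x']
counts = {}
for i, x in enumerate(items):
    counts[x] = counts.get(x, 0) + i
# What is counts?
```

Initial: counts = {}, items = ['z', 'x', 'x', 'x', 'z', 'x', 'y', 'z', 'y', 'x']
i=0, x='z': counts = {'z': 0}
i=1, x='x': counts = {'z': 0, 'x': 1}
i=2, x='x': counts = {'z': 0, 'x': 3}
i=3, x='x': counts = {'z': 0, 'x': 6}
i=4, x='z': counts = {'z': 4, 'x': 6}
i=5, x='x': counts = {'z': 4, 'x': 11}
i=6, x='y': counts = {'z': 4, 'x': 11, 'y': 6}
i=7, x='z': counts = {'z': 11, 'x': 11, 'y': 6}
i=8, x='y': counts = {'z': 11, 'x': 11, 'y': 14}
i=9, x='x': counts = {'z': 11, 'x': 20, 'y': 14}

{'z': 11, 'x': 20, 'y': 14}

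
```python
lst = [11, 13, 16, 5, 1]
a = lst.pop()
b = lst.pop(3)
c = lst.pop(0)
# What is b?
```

After line 1: lst = [11, 13, 16, 5, 1]
After line 2 (pop() -> a = 1): lst = [11, 13, 16, 5]
After line 3 (pop(3) -> b = 5): lst = [11, 13, 16]
After line 4 (pop(0) -> c = 11): lst = [13, 16]

5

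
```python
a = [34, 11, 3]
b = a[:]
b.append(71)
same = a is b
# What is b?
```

After line 1: a = [34, 11, 3]
After line 2 (b = a[:] is a shallow copy, new object): a = [34, 11, 3], b = [34, 11, 3]
After line 3 (append only mutates b): a = [34, 11, 3], b = [34, 11, 3, 71]
After line 4 (same = a is b; different objects -> False): same = False

[34, 11, 3, 71]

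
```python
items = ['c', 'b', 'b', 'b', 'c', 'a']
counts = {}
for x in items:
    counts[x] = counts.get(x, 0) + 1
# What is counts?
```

Initial: counts = {}, items = ['c', 'b', 'b', 'b', 'c', 'a']
See 'c': counts = {'c': 1}
See 'b': counts = {'c': 1, 'b': 1}
See 'b': counts = {'c': 1, 'b': 2}
See 'b': counts = {'c': 1, 'b': 3}
See 'c': counts = {'c': 2, 'b': 3}
See 'a': counts = {'c': 2, 'b': 3, 'a': 1}

{'c': 2, 'b': 3, 'a': 1}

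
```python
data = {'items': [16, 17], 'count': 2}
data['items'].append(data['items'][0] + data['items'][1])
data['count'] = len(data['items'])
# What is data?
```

After line 1: data = {'items': [16, 17], 'count': 2}
After line 2 (append 16 + 17 = 33): data = {'items': [16, 17, 33], 'count': 2}
After line 3 (count = len(items) = 3): data = {'items': [16, 17, 33], 'count': 3}

{'items': [16, 17, 33], 'count': 3}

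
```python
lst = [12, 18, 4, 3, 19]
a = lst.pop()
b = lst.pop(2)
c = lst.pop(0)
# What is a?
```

After line 1: lst = [12, 18, 4, 3, 19]
After line 2 (pop() -> a = 19): lst = [12, 18, 4, 3]
After line 3 (pop(2) -> b = 4): lst = [12, 18, 3]
After line 4 (pop(0) -> c = 12): lst = [18, 3]

19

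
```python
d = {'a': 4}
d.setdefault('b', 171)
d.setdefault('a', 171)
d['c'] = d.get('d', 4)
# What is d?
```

After line 1: d = {'a': 4}
After line 2 (setdefault adds 'b'=171): d = {'a': 4, 'b': 171}
After line 3 (setdefault 'a' no-op, already exists): d = {'a': 4, 'b': 171}
After line 4 (get('d', 4) returns default since 'd' not in d): d = {'a': 4, 'b': 171, 'c': 4}

{'a': 4, 'b': 171, 'c': 4}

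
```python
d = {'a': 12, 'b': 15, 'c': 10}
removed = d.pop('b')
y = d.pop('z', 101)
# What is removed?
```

After line 1: d = {'a': 12, 'b': 15, 'c': 10}
After line 2 (pop 'b' returns 15): d = {'a': 12, 'c': 10}, removed = 15
After line 3 (pop 'z' missing, returns default 101): d = {'a': 12, 'c': 10}, y = 101

15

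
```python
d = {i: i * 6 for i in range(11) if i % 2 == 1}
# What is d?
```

{1: 6, 3: 18, 5: 30, 7: 42, 9: 54}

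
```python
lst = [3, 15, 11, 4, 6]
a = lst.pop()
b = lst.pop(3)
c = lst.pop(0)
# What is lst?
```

After line 1: lst = [3, 15, 11, 4, 6]
After line 2 (pop() -> a = 6): lst = [3, 15, 11, 4]
After line 3 (pop(3) -> b = 4): lst = [3, 15, 11]
After line 4 (pop(0) -> c = 3): lst = [15, 11]

[15, 11]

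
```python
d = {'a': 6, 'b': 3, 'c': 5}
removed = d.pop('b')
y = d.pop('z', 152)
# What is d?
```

After line 1: d = {'a': 6, 'b': 3, 'c': 5}
After line 2 (pop 'b' returns 3): d = {'a': 6, 'c': 5}, removed = 3
After line 3 (pop 'z' missing, returns default 152): d = {'a': 6, 'c': 5}, y = 152

{'a': 6, 'c': 5}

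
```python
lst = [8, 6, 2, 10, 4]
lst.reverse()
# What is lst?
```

[4, 10, 2, 6, 8]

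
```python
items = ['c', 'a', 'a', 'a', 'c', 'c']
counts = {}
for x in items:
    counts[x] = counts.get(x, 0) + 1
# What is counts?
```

Initial: counts = {}, items = ['c', 'a', 'a', 'a', 'c', 'c']
See 'c': counts = {'c': 1}
See 'a': counts = {'c': 1, 'a': 1}
See 'a': counts = {'c': 1, 'a': 2}
See 'a': counts = {'c': 1, 'a': 3}
See 'c': counts = {'c': 2, 'a': 3}
See 'c': counts = {'c': 3, 'a': 3}

{'c': 3, 'a': 3}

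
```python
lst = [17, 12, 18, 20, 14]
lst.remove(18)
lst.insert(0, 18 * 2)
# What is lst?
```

After line 1: lst = [17, 12, 18, 20, 14]
After line 2 (remove first 18): lst = [17, 12, 20, 14]
After line 3 (insert 36 at index 0): lst = [36, 17, 12, 20, 14]

[36, 17, 12, 20, 14]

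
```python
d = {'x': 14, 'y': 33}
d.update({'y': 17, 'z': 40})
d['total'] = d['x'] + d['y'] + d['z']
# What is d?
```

After line 1: d = {'x': 14, 'y': 33}
After line 2 (y overwritten, z added): d = {'x': 14, 'y': 17, 'z': 40}
After line 3 (total = 14 + 17 + 40 = 71): d = {'x': 14, 'y': 17, 'z': 40, 'total': 71}

{'x': 14, 'y': 17, 'z': 40, 'total': 71}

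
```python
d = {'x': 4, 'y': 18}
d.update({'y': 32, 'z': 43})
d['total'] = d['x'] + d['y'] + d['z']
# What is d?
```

After line 1: d = {'x': 4, 'y': 18}
After line 2 (y overwritten, z added): d = {'x': 4, 'y': 32, 'z': 43}
After line 3 (total = 4 + 32 + 43 = 79): d = {'x': 4, 'y': 32, 'z': 43, 'total': 79}

{'x': 4, 'y': 32, 'z': 43, 'total': 79}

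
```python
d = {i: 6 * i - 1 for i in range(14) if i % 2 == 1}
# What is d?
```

{1: 5, 3: 17, 5: 29, 7: 41, 9: 53, 11: 65, 13: 77}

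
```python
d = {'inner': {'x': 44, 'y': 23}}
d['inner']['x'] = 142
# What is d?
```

After line 1: d = {'inner': {'x': 44, 'y': 23}}
After line 2 (inner x overwritten): d = {'inner': {'x': 142, 'y': 23}}

{'inner': {'x': 142, 'y': 23}}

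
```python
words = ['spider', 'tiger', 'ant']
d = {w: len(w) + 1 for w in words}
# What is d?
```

{'spider': 7, 'tiger': 6, 'ant': 4}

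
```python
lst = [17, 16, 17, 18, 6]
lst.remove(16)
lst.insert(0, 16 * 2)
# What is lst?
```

After line 1: lst = [17, 16, 17, 18, 6]
After line 2 (remove first 16): lst = [17, 17, 18, 6]
After line 3 (insert 32 at index 0): lst = [32, 17, 17, 18, 6]

[32, 17, 17, 18, 6]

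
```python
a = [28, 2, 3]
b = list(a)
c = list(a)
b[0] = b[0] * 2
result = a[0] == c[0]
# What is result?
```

After line 1: a = [28, 2, 3]
After line 2 (b = list(a), copy): a = [28, 2, 3], b = [28, 2, 3]
After line 3 (c = list(a) is a copy, new object): c = [28, 2, 3]
After line 4 (b[0] = 28 * 2 = 56; only b mutates (copy)): a = [28, 2, 3], b = [56, 2, 3], c = [28, 2, 3]
After line 5 (a[0] = 28, c[0] = 28; result = True)

True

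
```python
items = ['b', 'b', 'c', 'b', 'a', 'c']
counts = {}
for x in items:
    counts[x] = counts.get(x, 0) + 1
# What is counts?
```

Initial: counts = {}, items = ['b', 'b', 'c', 'b', 'a', 'c']
See 'b': counts = {'b': 1}
See 'b': counts = {'b': 2}
See 'c': counts = {'b': 2, 'c': 1}
See 'b': counts = {'b': 3, 'c': 1}
See 'a': counts = {'b': 3, 'c': 1, 'a': 1}
See 'c': counts = {'b': 3, 'c': 2, 'a': 1}

{'b': 3, 'c': 2, 'a': 1}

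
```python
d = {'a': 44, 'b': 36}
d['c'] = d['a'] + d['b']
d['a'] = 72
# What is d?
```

After line 1: d = {'a': 44, 'b': 36}
After line 2 (d['c'] = 44 + 36): d = {'a': 44, 'b': 36, 'c': 80}
After line 3: d = {'a': 72, 'b': 36, 'c': 80}

{'a': 72, 'b': 36, 'c': 80}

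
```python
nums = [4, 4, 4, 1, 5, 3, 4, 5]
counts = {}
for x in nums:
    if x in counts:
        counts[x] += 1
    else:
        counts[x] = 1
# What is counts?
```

Initial: counts = {}, nums = [4, 4, 4, 1, 5, 3, 4, 5]
See 4: counts = {4: 1}
See 4: counts = {4: 2}
See 4: counts = {4: 3}
See 1: counts = {4: 3, 1: 1}
See 5: counts = {4: 3, 1: 1, 5: 1}
See 3: counts = {4: 3, 1: 1, 5: 1, 3: 1}
See 4: counts = {4: 4, 1: 1, 5: 1, 3: 1}
See 5: counts = {4: 4, 1: 1, 5: 2, 3: 1}

{4: 4, 1: 1, 5: 2, 3: 1}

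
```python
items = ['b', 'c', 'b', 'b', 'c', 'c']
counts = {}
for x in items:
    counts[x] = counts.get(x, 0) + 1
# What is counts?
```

Initial: counts = {}, items = ['b', 'c', 'b', 'b', 'c', 'c']
See 'b': counts = {'b': 1}
See 'c': counts = {'b': 1, 'c': 1}
See 'b': counts = {'b': 2, 'c': 1}
See 'b': counts = {'b': 3, 'c': 1}
See 'c': counts = {'b': 3, 'c': 2}
See 'c': counts = {'b': 3, 'c': 3}

{'b': 3, 'c': 3}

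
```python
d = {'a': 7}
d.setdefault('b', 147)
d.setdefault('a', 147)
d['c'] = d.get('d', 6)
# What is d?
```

After line 1: d = {'a': 7}
After line 2 (setdefault adds 'b'=147): d = {'a': 7, 'b': 147}
After line 3 (setdefault 'a' no-op, already exists): d = {'a': 7, 'b': 147}
After line 4 (get('d', 6) returns default since 'd' not in d): d = {'a': 7, 'b': 147, 'c': 6}

{'a': 7, 'b': 147, 'c': 6}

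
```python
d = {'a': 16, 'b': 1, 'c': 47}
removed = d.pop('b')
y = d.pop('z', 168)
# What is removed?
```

After line 1: d = {'a': 16, 'b': 1, 'c': 47}
After line 2 (pop 'b' returns 1): d = {'a': 16, 'c': 47}, removed = 1
After line 3 (pop 'z' missing, returns default 168): d = {'a': 16, 'c': 47}, y = 168

1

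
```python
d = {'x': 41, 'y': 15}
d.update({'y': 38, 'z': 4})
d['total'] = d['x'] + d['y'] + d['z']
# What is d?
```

After line 1: d = {'x': 41, 'y': 15}
After line 2 (y overwritten, z added): d = {'x': 41, 'y': 38, 'z': 4}
After line 3 (total = 41 + 38 + 4 = 83): d = {'x': 41, 'y': 38, 'z': 4, 'total': 83}

{'x': 41, 'y': 38, 'z': 4, 'total': 83}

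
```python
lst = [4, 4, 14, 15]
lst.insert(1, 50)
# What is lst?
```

[4, 50, 4, 14, 15]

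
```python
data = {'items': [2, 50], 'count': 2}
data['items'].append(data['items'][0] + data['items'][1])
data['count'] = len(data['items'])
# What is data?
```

After line 1: data = {'items': [2, 50], 'count': 2}
After line 2 (append 2 + 50 = 52): data = {'items': [2, 50, 52], 'count': 2}
After line 3 (count = len(items) = 3): data = {'items': [2, 50, 52], 'count': 3}

{'items': [2, 50, 52], 'count': 3}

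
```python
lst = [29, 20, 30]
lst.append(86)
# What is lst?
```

[29, 20, 30, 86]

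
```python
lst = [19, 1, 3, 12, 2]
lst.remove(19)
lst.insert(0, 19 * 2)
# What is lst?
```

After line 1: lst = [19, 1, 3, 12, 2]
After line 2 (remove first 19): lst = [1, 3, 12, 2]
After line 3 (insert 38 at index 0): lst = [38, 1, 3, 12, 2]

[38, 1, 3, 12, 2]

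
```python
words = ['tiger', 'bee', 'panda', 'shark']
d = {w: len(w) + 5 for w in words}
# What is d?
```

{'tiger': 10, 'bee': 8, 'panda': 10, 'shark': 10}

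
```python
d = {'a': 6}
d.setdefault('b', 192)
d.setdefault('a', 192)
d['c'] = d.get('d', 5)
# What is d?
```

After line 1: d = {'a': 6}
After line 2 (setdefault adds 'b'=192): d = {'a': 6, 'b': 192}
After line 3 (setdefault 'a' no-op, already exists): d = {'a': 6, 'b': 192}
After line 4 (get('d', 5) returns default since 'd' not in d): d = {'a': 6, 'b': 192, 'c': 5}

{'a': 6, 'b': 192, 'c': 5}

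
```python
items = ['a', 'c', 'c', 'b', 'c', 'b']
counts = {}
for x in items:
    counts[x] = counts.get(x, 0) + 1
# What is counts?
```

Initial: counts = {}, items = ['a', 'c', 'c', 'b', 'c', 'b']
See 'a': counts = {'a': 1}
See 'c': counts = {'a': 1, 'c': 1}
See 'c': counts = {'a': 1, 'c': 2}
See 'b': counts = {'a': 1, 'c': 2, 'b': 1}
See 'c': counts = {'a': 1, 'c': 3, 'b': 1}
See 'b': counts = {'a': 1, 'c': 3, 'b': 2}

{'a': 1, 'c': 3, 'b': 2}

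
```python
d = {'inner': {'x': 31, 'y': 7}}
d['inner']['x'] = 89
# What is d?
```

After line 1: d = {'inner': {'x': 31, 'y': 7}}
After line 2 (inner x overwritten): d = {'inner': {'x': 89, 'y': 7}}

{'inner': {'x': 89, 'y': 7}}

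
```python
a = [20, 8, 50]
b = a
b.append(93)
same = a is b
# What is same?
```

After line 1: a = [20, 8, 50]
After line 2 (b = a is an alias, same object): a = [20, 8, 50], b = [20, 8, 50]
After line 3 (b.append mutates the shared list): a = [20, 8, 50, 93], b = [20, 8, 50, 93]
After line 4 (same = a is b; same object -> True): same = True

True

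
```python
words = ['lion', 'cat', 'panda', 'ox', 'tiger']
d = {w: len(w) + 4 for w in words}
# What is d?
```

{'lion': 8, 'cat': 7, 'panda': 9, 'ox': 6, 'tiger': 9}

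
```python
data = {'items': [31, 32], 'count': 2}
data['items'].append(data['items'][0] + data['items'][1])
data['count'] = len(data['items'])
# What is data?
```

After line 1: data = {'items': [31, 32], 'count': 2}
After line 2 (append 31 + 32 = 63): data = {'items': [31, 32, 63], 'count': 2}
After line 3 (count = len(items) = 3): data = {'items': [31, 32, 63], 'count': 3}

{'items': [31, 32, 63], 'count': 3}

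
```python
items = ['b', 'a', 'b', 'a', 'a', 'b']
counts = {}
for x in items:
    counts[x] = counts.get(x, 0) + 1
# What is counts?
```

Initial: counts = {}, items = ['b', 'a', 'b', 'a', 'a', 'b']
See 'b': counts = {'b': 1}
See 'a': counts = {'b': 1, 'a': 1}
See 'b': counts = {'b': 2, 'a': 1}
See 'a': counts = {'b': 2, 'a': 2}
See 'a': counts = {'b': 2, 'a': 3}
See 'b': counts = {'b': 3, 'a': 3}

{'b': 3, 'a': 3}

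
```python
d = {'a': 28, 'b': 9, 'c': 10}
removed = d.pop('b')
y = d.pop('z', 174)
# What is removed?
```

After line 1: d = {'a': 28, 'b': 9, 'c': 10}
After line 2 (pop 'b' returns 9): d = {'a': 28, 'c': 10}, removed = 9
After line 3 (pop 'z' missing, returns default 174): d = {'a': 28, 'c': 10}, y = 174

9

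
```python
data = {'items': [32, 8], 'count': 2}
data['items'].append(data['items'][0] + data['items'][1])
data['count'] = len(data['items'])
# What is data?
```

After line 1: data = {'items': [32, 8], 'count': 2}
After line 2 (append 32 + 8 = 40): data = {'items': [32, 8, 40], 'count': 2}
After line 3 (count = len(items) = 3): data = {'items': [32, 8, 40], 'count': 3}

{'items': [32, 8, 40], 'count': 3}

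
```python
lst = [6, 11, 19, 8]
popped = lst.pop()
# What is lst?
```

[6, 11, 19]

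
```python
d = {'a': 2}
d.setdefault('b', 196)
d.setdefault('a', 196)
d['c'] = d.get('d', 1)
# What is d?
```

After line 1: d = {'a': 2}
After line 2 (setdefault adds 'b'=196): d = {'a': 2, 'b': 196}
After line 3 (setdefault 'a' no-op, already exists): d = {'a': 2, 'b': 196}
After line 4 (get('d', 1) returns default since 'd' not in d): d = {'a': 2, 'b': 196, 'c': 1}

{'a': 2, 'b': 196, 'c': 1}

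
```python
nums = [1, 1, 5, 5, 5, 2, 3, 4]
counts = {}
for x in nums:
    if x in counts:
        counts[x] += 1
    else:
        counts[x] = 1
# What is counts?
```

Initial: counts = {}, nums = [1, 1, 5, 5, 5, 2, 3, 4]
See 1: counts = {1: 1}
See 1: counts = {1: 2}
See 5: counts = {1: 2, 5: 1}
See 5: counts = {1: 2, 5: 2}
See 5: counts = {1: 2, 5: 3}
See 2: counts = {1: 2, 5: 3, 2: 1}
See 3: counts = {1: 2, 5: 3, 2: 1, 3: 1}
See 4: counts = {1: 2, 5: 3, 2: 1, 3: 1, 4: 1}

{1: 2, 5: 3, 2: 1, 3: 1, 4: 1}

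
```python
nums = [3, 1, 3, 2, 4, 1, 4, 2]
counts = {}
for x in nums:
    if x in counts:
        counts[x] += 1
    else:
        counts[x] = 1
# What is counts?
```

Initial: counts = {}, nums = [3, 1, 3, 2, 4, 1, 4, 2]
See 3: counts = {3: 1}
See 1: counts = {3: 1, 1: 1}
See 3: counts = {3: 2, 1: 1}
See 2: counts = {3: 2, 1: 1, 2: 1}
See 4: counts = {3: 2, 1: 1, 2: 1, 4: 1}
See 1: counts = {3: 2, 1: 2, 2: 1, 4: 1}
See 4: counts = {3: 2, 1: 2, 2: 1, 4: 2}
See 2: counts = {3: 2, 1: 2, 2: 2, 4: 2}

{3: 2, 1: 2, 2: 2, 4: 2}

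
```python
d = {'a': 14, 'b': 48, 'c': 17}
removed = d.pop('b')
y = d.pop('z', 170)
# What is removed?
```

After line 1: d = {'a': 14, 'b': 48, 'c': 17}
After line 2 (pop 'b' returns 48): d = {'a': 14, 'c': 17}, removed = 48
After line 3 (pop 'z' missing, returns default 170): d = {'a': 14, 'c': 17}, y = 170

48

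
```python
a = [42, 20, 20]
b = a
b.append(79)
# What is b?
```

After line 1: a = [42, 20, 20]
After line 2 (b = a is an alias, same object): a = [42, 20, 20], b = [42, 20, 20]
After line 3 (b.append mutates the shared list): a = [42, 20, 20, 79], b = [42, 20, 20, 79]

[42, 20, 20, 79]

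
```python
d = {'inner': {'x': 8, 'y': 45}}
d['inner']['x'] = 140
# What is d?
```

After line 1: d = {'inner': {'x': 8, 'y': 45}}
After line 2 (inner x overwritten): d = {'inner': {'x': 140, 'y': 45}}

{'inner': {'x': 140, 'y': 45}}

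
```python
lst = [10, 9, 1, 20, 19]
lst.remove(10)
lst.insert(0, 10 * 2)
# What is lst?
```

After line 1: lst = [10, 9, 1, 20, 19]
After line 2 (remove first 10): lst = [9, 1, 20, 19]
After line 3 (insert 20 at index 0): lst = [20, 9, 1, 20, 19]

[20, 9, 1, 20, 19]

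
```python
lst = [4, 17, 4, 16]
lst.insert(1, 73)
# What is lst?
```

[4, 73, 17, 4, 16]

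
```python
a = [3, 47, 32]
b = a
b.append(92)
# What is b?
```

After line 1: a = [3, 47, 32]
After line 2 (b = a is an alias, same object): a = [3, 47, 32], b = [3, 47, 32]
After line 3 (b.append mutates the shared list): a = [3, 47, 32, 92], b = [3, 47, 32, 92]

[3, 47, 32, 92]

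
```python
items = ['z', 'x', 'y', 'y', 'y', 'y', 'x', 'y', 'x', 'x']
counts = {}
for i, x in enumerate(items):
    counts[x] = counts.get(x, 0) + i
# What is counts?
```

Initial: counts = {}, items = ['z', 'x', 'y', 'y', 'y', 'y', 'x', 'y', 'x', 'x']
i=0, x='z': counts = {'z': 0}
i=1, x='x': counts = {'z': 0, 'x': 1}
i=2, x='y': counts = {'z': 0, 'x': 1, 'y': 2}
i=3, x='y': counts = {'z': 0, 'x': 1, 'y': 5}
i=4, x='y': counts = {'z': 0, 'x': 1, 'y': 9}
i=5, x='y': counts = {'z': 0, 'x': 1, 'y': 14}
i=6, x='x': counts = {'z': 0, 'x': 7, 'y': 14}
i=7, x='y': counts = {'z': 0, 'x': 7, 'y': 21}
i=8, x='x': counts = {'z': 0, 'x': 15, 'y': 21}
i=9, x='x': counts = {'z': 0, 'x': 24, 'y': 21}

{'z': 0, 'x': 24, 'y': 21}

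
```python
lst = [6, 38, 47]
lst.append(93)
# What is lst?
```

[6, 38, 47, 93]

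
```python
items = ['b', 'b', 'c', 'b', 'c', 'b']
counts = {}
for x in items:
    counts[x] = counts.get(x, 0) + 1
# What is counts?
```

Initial: counts = {}, items = ['b', 'b', 'c', 'b', 'c', 'b']
See 'b': counts = {'b': 1}
See 'b': counts = {'b': 2}
See 'c': counts = {'b': 2, 'c': 1}
See 'b': counts = {'b': 3, 'c': 1}
See 'c': counts = {'b': 3, 'c': 2}
See 'b': counts = {'b': 4, 'c': 2}

{'b': 4, 'c': 2}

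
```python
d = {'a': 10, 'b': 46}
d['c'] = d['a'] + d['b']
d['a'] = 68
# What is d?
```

After line 1: d = {'a': 10, 'b': 46}
After line 2 (d['c'] = 10 + 46): d = {'a': 10, 'b': 46, 'c': 56}
After line 3: d = {'a': 68, 'b': 46, 'c': 56}

{'a': 68, 'b': 46, 'c': 56}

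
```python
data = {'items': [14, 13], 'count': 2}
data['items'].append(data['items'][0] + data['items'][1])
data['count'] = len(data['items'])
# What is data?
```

After line 1: data = {'items': [14, 13], 'count': 2}
After line 2 (append 14 + 13 = 27): data = {'items': [14, 13, 27], 'count': 2}
After line 3 (count = len(items) = 3): data = {'items': [14, 13, 27], 'count': 3}

{'items': [14, 13, 27], 'count': 3}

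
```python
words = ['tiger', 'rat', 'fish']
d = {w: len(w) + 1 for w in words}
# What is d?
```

{'tiger': 6, 'rat': 4, 'fish': 5}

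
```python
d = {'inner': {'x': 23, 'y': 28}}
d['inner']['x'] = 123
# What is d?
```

After line 1: d = {'inner': {'x': 23, 'y': 28}}
After line 2 (inner x overwritten): d = {'inner': {'x': 123, 'y': 28}}

{'inner': {'x': 123, 'y': 28}}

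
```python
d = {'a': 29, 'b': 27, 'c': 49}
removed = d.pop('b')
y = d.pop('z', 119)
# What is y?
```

After line 1: d = {'a': 29, 'b': 27, 'c': 49}
After line 2 (pop 'b' returns 27): d = {'a': 29, 'c': 49}, removed = 27
After line 3 (pop 'z' missing, returns default 119): d = {'a': 29, 'c': 49}, y = 119

119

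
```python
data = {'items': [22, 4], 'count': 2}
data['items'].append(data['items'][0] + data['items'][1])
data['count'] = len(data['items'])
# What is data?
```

After line 1: data = {'items': [22, 4], 'count': 2}
After line 2 (append 22 + 4 = 26): data = {'items': [22, 4, 26], 'count': 2}
After line 3 (count = len(items) = 3): data = {'items': [22, 4, 26], 'count': 3}

{'items': [22, 4, 26], 'count': 3}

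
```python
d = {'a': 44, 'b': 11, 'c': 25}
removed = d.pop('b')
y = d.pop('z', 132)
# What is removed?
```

After line 1: d = {'a': 44, 'b': 11, 'c': 25}
After line 2 (pop 'b' returns 11): d = {'a': 44, 'c': 25}, removed = 11
After line 3 (pop 'z' missing, returns default 132): d = {'a': 44, 'c': 25}, y = 132

11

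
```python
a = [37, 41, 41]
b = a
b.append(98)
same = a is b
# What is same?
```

After line 1: a = [37, 41, 41]
After line 2 (b = a is an alias, same object): a = [37, 41, 41], b = [37, 41, 41]
After line 3 (b.append mutates the shared list): a = [37, 41, 41, 98], b = [37, 41, 41, 98]
After line 4 (same = a is b; same object -> True): same = True

True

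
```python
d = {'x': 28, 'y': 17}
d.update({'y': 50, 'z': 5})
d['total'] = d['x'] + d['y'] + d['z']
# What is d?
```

After line 1: d = {'x': 28, 'y': 17}
After line 2 (y overwritten, z added): d = {'x': 28, 'y': 50, 'z': 5}
After line 3 (total = 28 + 50 + 5 = 83): d = {'x': 28, 'y': 50, 'z': 5, 'total': 83}

{'x': 28, 'y': 50, 'z': 5, 'total': 83}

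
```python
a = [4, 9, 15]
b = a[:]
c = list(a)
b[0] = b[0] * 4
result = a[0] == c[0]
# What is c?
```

After line 1: a = [4, 9, 15]
After line 2 (b = a[:], copy): a = [4, 9, 15], b = [4, 9, 15]
After line 3 (c = list(a) is a copy, new object): c = [4, 9, 15]
After line 4 (b[0] = 4 * 4 = 16; only b mutates (copy)): a = [4, 9, 15], b = [16, 9, 15], c = [4, 9, 15]
After line 5 (a[0] = 4, c[0] = 4; result = True)

[4, 9, 15]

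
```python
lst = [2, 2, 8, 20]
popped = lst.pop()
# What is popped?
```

20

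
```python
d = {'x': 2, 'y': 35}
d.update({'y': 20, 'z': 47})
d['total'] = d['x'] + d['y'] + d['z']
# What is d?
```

After line 1: d = {'x': 2, 'y': 35}
After line 2 (y overwritten, z added): d = {'x': 2, 'y': 20, 'z': 47}
After line 3 (total = 2 + 20 + 47 = 69): d = {'x': 2, 'y': 20, 'z': 47, 'total': 69}

{'x': 2, 'y': 20, 'z': 47, 'total': 69}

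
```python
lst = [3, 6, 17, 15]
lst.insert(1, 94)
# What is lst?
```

[3, 94, 6, 17, 15]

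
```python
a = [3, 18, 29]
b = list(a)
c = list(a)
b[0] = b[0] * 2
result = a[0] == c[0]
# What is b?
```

After line 1: a = [3, 18, 29]
After line 2 (b = list(a), copy): a = [3, 18, 29], b = [3, 18, 29]
After line 3 (c = list(a) is a copy, new object): c = [3, 18, 29]
After line 4 (b[0] = 3 * 2 = 6; only b mutates (copy)): a = [3, 18, 29], b = [6, 18, 29], c = [3, 18, 29]
After line 5 (a[0] = 3, c[0] = 3; result = True)

[6, 18, 29]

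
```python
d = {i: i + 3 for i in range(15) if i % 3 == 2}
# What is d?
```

{2: 5, 5: 8, 8: 11, 11: 14, 14: 17}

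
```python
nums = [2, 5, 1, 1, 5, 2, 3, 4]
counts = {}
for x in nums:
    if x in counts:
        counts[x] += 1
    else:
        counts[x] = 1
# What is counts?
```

Initial: counts = {}, nums = [2, 5, 1, 1, 5, 2, 3, 4]
See 2: counts = {2: 1}
See 5: counts = {2: 1, 5: 1}
See 1: counts = {2: 1, 5: 1, 1: 1}
See 1: counts = {2: 1, 5: 1, 1: 2}
See 5: counts = {2: 1, 5: 2, 1: 2}
See 2: counts = {2: 2, 5: 2, 1: 2}
See 3: counts = {2: 2, 5: 2, 1: 2, 3: 1}
See 4: counts = {2: 2, 5: 2, 1: 2, 3: 1, 4: 1}

{2: 2, 5: 2, 1: 2, 3: 1, 4: 1}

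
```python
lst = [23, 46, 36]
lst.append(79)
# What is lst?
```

[23, 46, 36, 79]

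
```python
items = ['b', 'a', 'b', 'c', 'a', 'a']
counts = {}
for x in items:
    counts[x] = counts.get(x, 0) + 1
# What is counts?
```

Initial: counts = {}, items = ['b', 'a', 'b', 'c', 'a', 'a']
See 'b': counts = {'b': 1}
See 'a': counts = {'b': 1, 'a': 1}
See 'b': counts = {'b': 2, 'a': 1}
See 'c': counts = {'b': 2, 'a': 1, 'c': 1}
See 'a': counts = {'b': 2, 'a': 2, 'c': 1}
See 'a': counts = {'b': 2, 'a': 3, 'c': 1}

{'b': 2, 'a': 3, 'c': 1}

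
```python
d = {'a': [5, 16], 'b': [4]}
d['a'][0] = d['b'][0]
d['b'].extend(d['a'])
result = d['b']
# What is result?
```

After line 1: d = {'a': [5, 16], 'b': [4]}
After line 2 (a[0] = b[0] = 4): d = {'a': [4, 16], 'b': [4]}
After line 3 (b.extend(a) appends [4, 16]): d = {'a': [4, 16], 'b': [4, 4, 16]}
After line 4: result = d['b'] = [4, 4, 16]

[4, 4, 16]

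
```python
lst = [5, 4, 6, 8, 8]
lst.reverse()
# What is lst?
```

[8, 8, 6, 4, 5]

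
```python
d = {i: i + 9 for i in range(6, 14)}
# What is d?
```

{6: 15, 7: 16, 8: 17, 9: 18, 10: 19, 11: 20, 12: 21, 13: 22}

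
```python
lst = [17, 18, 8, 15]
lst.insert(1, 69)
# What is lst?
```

[17, 69, 18, 8, 15]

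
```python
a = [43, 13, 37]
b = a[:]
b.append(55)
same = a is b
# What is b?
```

After line 1: a = [43, 13, 37]
After line 2 (b = a[:] is a shallow copy, new object): a = [43, 13, 37], b = [43, 13, 37]
After line 3 (append only mutates b): a = [43, 13, 37], b = [43, 13, 37, 55]
After line 4 (same = a is b; different objects -> False): same = False

[43, 13, 37, 55]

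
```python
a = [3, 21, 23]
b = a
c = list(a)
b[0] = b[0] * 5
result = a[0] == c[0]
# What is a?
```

After line 1: a = [3, 21, 23]
After line 2 (b = a, alias): a = [3, 21, 23], b = [3, 21, 23]
After line 3 (c = list(a) is a copy, new object): c = [3, 21, 23]
After line 4 (b[0] = 3 * 5 = 15; mutates shared a/b): a = b = [15, 21, 23], c = [3, 21, 23]
After line 5 (a[0] = 15, c[0] = 3; result = False)

[15, 21, 23]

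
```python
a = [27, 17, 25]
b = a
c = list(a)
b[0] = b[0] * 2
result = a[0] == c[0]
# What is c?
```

After line 1: a = [27, 17, 25]
After line 2 (b = a, alias): a = [27, 17, 25], b = [27, 17, 25]
After line 3 (c = list(a) is a copy, new object): c = [27, 17, 25]
After line 4 (b[0] = 27 * 2 = 54; mutates shared a/b): a = b = [54, 17, 25], c = [27, 17, 25]
After line 5 (a[0] = 54, c[0] = 27; result = False)

[27, 17, 25]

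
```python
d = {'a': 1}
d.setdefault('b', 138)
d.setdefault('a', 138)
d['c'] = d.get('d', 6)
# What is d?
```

After line 1: d = {'a': 1}
After line 2 (setdefault adds 'b'=138): d = {'a': 1, 'b': 138}
After line 3 (setdefault 'a' no-op, already exists): d = {'a': 1, 'b': 138}
After line 4 (get('d', 6) returns default since 'd' not in d): d = {'a': 1, 'b': 138, 'c': 6}

{'a': 1, 'b': 138, 'c': 6}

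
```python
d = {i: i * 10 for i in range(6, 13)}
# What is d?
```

{6: 60, 7: 70, 8: 80, 9: 90, 10: 100, 11: 110, 12: 120}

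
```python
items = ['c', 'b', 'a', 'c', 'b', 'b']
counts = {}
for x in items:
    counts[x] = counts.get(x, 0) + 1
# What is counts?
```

Initial: counts = {}, items = ['c', 'b', 'a', 'c', 'b', 'b']
See 'c': counts = {'c': 1}
See 'b': counts = {'c': 1, 'b': 1}
See 'a': counts = {'c': 1, 'b': 1, 'a': 1}
See 'c': counts = {'c': 2, 'b': 1, 'a': 1}
See 'b': counts = {'c': 2, 'b': 2, 'a': 1}
See 'b': counts = {'c': 2, 'b': 3, 'a': 1}

{'c': 2, 'b': 3, 'a': 1}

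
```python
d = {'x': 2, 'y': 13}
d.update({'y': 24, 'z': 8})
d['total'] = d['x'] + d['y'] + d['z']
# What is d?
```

After line 1: d = {'x': 2, 'y': 13}
After line 2 (y overwritten, z added): d = {'x': 2, 'y': 24, 'z': 8}
After line 3 (total = 2 + 24 + 8 = 34): d = {'x': 2, 'y': 24, 'z': 8, 'total': 34}

{'x': 2, 'y': 24, 'z': 8, 'total': 34}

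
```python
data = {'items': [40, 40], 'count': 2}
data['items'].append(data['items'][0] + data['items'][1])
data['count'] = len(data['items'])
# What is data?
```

After line 1: data = {'items': [40, 40], 'count': 2}
After line 2 (append 40 + 40 = 80): data = {'items': [40, 40, 80], 'count': 2}
After line 3 (count = len(items) = 3): data = {'items': [40, 40, 80], 'count': 3}

{'items': [40, 40, 80], 'count': 3}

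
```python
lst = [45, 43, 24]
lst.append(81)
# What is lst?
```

[45, 43, 24, 81]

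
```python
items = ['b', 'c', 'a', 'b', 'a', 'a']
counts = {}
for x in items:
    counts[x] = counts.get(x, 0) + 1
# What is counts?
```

Initial: counts = {}, items = ['b', 'c', 'a', 'b', 'a', 'a']
See 'b': counts = {'b': 1}
See 'c': counts = {'b': 1, 'c': 1}
See 'a': counts = {'b': 1, 'c': 1, 'a': 1}
See 'b': counts = {'b': 2, 'c': 1, 'a': 1}
See 'a': counts = {'b': 2, 'c': 1, 'a': 2}
See 'a': counts = {'b': 2, 'c': 1, 'a': 3}

{'b': 2, 'c': 1, 'a': 3}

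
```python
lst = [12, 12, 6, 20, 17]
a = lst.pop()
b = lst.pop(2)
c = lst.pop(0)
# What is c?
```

After line 1: lst = [12, 12, 6, 20, 17]
After line 2 (pop() -> a = 17): lst = [12, 12, 6, 20]
After line 3 (pop(2) -> b = 6): lst = [12, 12, 20]
After line 4 (pop(0) -> c = 12): lst = [12, 20]

12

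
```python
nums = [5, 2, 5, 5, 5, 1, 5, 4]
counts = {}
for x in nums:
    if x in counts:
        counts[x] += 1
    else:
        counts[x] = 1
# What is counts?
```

Initial: counts = {}, nums = [5, 2, 5, 5, 5, 1, 5, 4]
See 5: counts = {5: 1}
See 2: counts = {5: 1, 2: 1}
See 5: counts = {5: 2, 2: 1}
See 5: counts = {5: 3, 2: 1}
See 5: counts = {5: 4, 2: 1}
See 1: counts = {5: 4, 2: 1, 1: 1}
See 5: counts = {5: 5, 2: 1, 1: 1}
See 4: counts = {5: 5, 2: 1, 1: 1, 4: 1}

{5: 5, 2: 1, 1: 1, 4: 1}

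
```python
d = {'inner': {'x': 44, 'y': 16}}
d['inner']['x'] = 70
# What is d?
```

After line 1: d = {'inner': {'x': 44, 'y': 16}}
After line 2 (inner x overwritten): d = {'inner': {'x': 70, 'y': 16}}

{'inner': {'x': 70, 'y': 16}}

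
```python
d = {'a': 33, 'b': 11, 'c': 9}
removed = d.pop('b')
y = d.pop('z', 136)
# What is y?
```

After line 1: d = {'a': 33, 'b': 11, 'c': 9}
After line 2 (pop 'b' returns 11): d = {'a': 33, 'c': 9}, removed = 11
After line 3 (pop 'z' missing, returns default 136): d = {'a': 33, 'c': 9}, y = 136

136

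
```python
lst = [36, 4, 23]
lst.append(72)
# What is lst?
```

[36, 4, 23, 72]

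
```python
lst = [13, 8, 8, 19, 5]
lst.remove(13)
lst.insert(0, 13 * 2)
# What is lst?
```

After line 1: lst = [13, 8, 8, 19, 5]
After line 2 (remove first 13): lst = [8, 8, 19, 5]
After line 3 (insert 26 at index 0): lst = [26, 8, 8, 19, 5]

[26, 8, 8, 19, 5]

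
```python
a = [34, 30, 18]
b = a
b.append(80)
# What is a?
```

After line 1: a = [34, 30, 18]
After line 2 (b = a is an alias, same object): a = [34, 30, 18], b = [34, 30, 18]
After line 3 (b.append mutates the shared list): a = [34, 30, 18, 80], b = [34, 30, 18, 80]

[34, 30, 18, 80]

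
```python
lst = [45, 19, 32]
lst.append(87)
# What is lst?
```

[45, 19, 32, 87]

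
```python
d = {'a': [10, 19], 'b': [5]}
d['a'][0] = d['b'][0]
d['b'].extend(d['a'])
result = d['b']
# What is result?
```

After line 1: d = {'a': [10, 19], 'b': [5]}
After line 2 (a[0] = b[0] = 5): d = {'a': [5, 19], 'b': [5]}
After line 3 (b.extend(a) appends [5, 19]): d = {'a': [5, 19], 'b': [5, 5, 19]}
After line 4: result = d['b'] = [5, 5, 19]

[5, 5, 19]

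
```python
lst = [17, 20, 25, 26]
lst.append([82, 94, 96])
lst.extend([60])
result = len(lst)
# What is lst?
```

After line 1: lst = [17, 20, 25, 26]
After line 2 (append adds [82, 94, 96] as single element): lst = [17, 20, 25, 26, [82, 94, 96]]
After line 3 (extend unpacks [60], adds 60): lst = [17, 20, 25, 26, [82, 94, 96], 60]
After line 4: result = len(lst) = 6

[17, 20, 25, 26, [82, 94, 96], 60]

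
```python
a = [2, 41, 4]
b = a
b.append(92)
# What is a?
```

After line 1: a = [2, 41, 4]
After line 2 (b = a is an alias, same object): a = [2, 41, 4], b = [2, 41, 4]
After line 3 (b.append mutates the shared list): a = [2, 41, 4, 92], b = [2, 41, 4, 92]

[2, 41, 4, 92]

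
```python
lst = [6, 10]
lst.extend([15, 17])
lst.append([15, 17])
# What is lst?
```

After line 1: lst = [6, 10]
After line 2 (extend unpacks [15, 17]): lst = [6, 10, 15, 17]
After line 3 (append adds [15, 17] as single element): lst = [6, 10, 15, 17, [15, 17]]

[6, 10, 15, 17, [15, 17]]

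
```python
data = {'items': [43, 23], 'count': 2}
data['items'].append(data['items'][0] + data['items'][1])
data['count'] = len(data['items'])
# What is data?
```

After line 1: data = {'items': [43, 23], 'count': 2}
After line 2 (append 43 + 23 = 66): data = {'items': [43, 23, 66], 'count': 2}
After line 3 (count = len(items) = 3): data = {'items': [43, 23, 66], 'count': 3}

{'items': [43, 23, 66], 'count': 3}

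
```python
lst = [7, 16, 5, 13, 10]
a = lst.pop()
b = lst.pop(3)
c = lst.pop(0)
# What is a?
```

After line 1: lst = [7, 16, 5, 13, 10]
After line 2 (pop() -> a = 10): lst = [7, 16, 5, 13]
After line 3 (pop(3) -> b = 13): lst = [7, 16, 5]
After line 4 (pop(0) -> c = 7): lst = [16, 5]

10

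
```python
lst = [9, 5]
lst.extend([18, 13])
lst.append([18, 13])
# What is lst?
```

After line 1: lst = [9, 5]
After line 2 (extend unpacks [18, 13]): lst = [9, 5, 18, 13]
After line 3 (append adds [18, 13] as single element): lst = [9, 5, 18, 13, [18, 13]]

[9, 5, 18, 13, [18, 13]]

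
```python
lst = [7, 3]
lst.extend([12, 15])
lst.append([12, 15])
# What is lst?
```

After line 1: lst = [7, 3]
After line 2 (extend unpacks [12, 15]): lst = [7, 3, 12, 15]
After line 3 (append adds [12, 15] as single element): lst = [7, 3, 12, 15, [12, 15]]

[7, 3, 12, 15, [12, 15]]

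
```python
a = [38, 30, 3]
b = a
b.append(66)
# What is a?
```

After line 1: a = [38, 30, 3]
After line 2 (b = a is an alias, same object): a = [38, 30, 3], b = [38, 30, 3]
After line 3 (b.append mutates the shared list): a = [38, 30, 3, 66], b = [38, 30, 3, 66]

[38, 30, 3, 66]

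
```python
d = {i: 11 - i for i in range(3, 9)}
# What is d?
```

{3: 8, 4: 7, 5: 6, 6: 5, 7: 4, 8: 3}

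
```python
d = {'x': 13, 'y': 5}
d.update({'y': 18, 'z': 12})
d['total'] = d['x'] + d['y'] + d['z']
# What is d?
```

After line 1: d = {'x': 13, 'y': 5}
After line 2 (y overwritten, z added): d = {'x': 13, 'y': 18, 'z': 12}
After line 3 (total = 13 + 18 + 12 = 43): d = {'x': 13, 'y': 18, 'z': 12, 'total': 43}

{'x': 13, 'y': 18, 'z': 12, 'total': 43}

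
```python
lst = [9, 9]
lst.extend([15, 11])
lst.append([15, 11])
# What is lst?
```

After line 1: lst = [9, 9]
After line 2 (extend unpacks [15, 11]): lst = [9, 9, 15, 11]
After line 3 (append adds [15, 11] as single element): lst = [9, 9, 15, 11, [15, 11]]

[9, 9, 15, 11, [15, 11]]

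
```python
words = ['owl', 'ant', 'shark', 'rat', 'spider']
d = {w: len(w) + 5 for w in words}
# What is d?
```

{'owl': 8, 'ant': 8, 'shark': 10, 'rat': 8, 'spider': 11}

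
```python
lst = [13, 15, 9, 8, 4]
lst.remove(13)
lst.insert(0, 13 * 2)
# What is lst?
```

After line 1: lst = [13, 15, 9, 8, 4]
After line 2 (remove first 13): lst = [15, 9, 8, 4]
After line 3 (insert 26 at index 0): lst = [26, 15, 9, 8, 4]

[26, 15, 9, 8, 4]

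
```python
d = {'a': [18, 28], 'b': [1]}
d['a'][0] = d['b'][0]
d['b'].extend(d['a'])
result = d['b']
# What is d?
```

After line 1: d = {'a': [18, 28], 'b': [1]}
After line 2 (a[0] = b[0] = 1): d = {'a': [1, 28], 'b': [1]}
After line 3 (b.extend(a) appends [1, 28]): d = {'a': [1, 28], 'b': [1, 1, 28]}
After line 4: result = d['b'] = [1, 1, 28]

{'a': [1, 28], 'b': [1, 1, 28]}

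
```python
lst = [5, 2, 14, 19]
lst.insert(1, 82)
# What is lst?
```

[5, 82, 2, 14, 19]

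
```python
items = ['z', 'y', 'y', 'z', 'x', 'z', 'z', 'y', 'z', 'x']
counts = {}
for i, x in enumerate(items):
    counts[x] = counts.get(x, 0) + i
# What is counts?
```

Initial: counts = {}, items = ['z', 'y', 'y', 'z', 'x', 'z', 'z', 'y', 'z', 'x']
i=0, x='z': counts = {'z': 0}
i=1, x='y': counts = {'z': 0, 'y': 1}
i=2, x='y': counts = {'z': 0, 'y': 3}
i=3, x='z': counts = {'z': 3, 'y': 3}
i=4, x='x': counts = {'z': 3, 'y': 3, 'x': 4}
i=5, x='z': counts = {'z': 8, 'y': 3, 'x': 4}
i=6, x='z': counts = {'z': 14, 'y': 3, 'x': 4}
i=7, x='y': counts = {'z': 14, 'y': 10, 'x': 4}
i=8, x='z': counts = {'z': 22, 'y': 10, 'x': 4}
i=9, x='x': counts = {'z': 22, 'y': 10, 'x': 13}

{'z': 22, 'y': 10, 'x': 13}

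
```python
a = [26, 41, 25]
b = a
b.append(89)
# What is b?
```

After line 1: a = [26, 41, 25]
After line 2 (b = a is an alias, same object): a = [26, 41, 25], b = [26, 41, 25]
After line 3 (b.append mutates the shared list): a = [26, 41, 25, 89], b = [26, 41, 25, 89]

[26, 41, 25, 89]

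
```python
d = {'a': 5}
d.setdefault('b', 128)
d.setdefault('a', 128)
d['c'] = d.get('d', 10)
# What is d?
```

After line 1: d = {'a': 5}
After line 2 (setdefault adds 'b'=128): d = {'a': 5, 'b': 128}
After line 3 (setdefault 'a' no-op, already exists): d = {'a': 5, 'b': 128}
After line 4 (get('d', 10) returns default since 'd' not in d): d = {'a': 5, 'b': 128, 'c': 10}

{'a': 5, 'b': 128, 'c': 10}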